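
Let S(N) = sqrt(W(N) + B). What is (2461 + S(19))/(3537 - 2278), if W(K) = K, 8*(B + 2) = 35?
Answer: 2461/1259 + 3*sqrt(38)/5036 ≈ 1.9584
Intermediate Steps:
B = 19/8 (B = -2 + (1/8)*35 = -2 + 35/8 = 19/8 ≈ 2.3750)
S(N) = sqrt(19/8 + N) (S(N) = sqrt(N + 19/8) = sqrt(19/8 + N))
(2461 + S(19))/(3537 - 2278) = (2461 + sqrt(38 + 16*19)/4)/(3537 - 2278) = (2461 + sqrt(38 + 304)/4)/1259 = (2461 + sqrt(342)/4)*(1/1259) = (2461 + (3*sqrt(38))/4)*(1/1259) = (2461 + 3*sqrt(38)/4)*(1/1259) = 2461/1259 + 3*sqrt(38)/5036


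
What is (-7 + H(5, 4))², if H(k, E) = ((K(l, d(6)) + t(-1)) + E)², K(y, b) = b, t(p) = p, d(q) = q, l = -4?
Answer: 5476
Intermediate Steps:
H(k, E) = (5 + E)² (H(k, E) = ((6 - 1) + E)² = (5 + E)²)
(-7 + H(5, 4))² = (-7 + (5 + 4)²)² = (-7 + 9²)² = (-7 + 81)² = 74² = 5476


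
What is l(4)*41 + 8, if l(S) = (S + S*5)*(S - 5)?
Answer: -976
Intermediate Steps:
l(S) = 6*S*(-5 + S) (l(S) = (S + 5*S)*(-5 + S) = (6*S)*(-5 + S) = 6*S*(-5 + S))
l(4)*41 + 8 = (6*4*(-5 + 4))*41 + 8 = (6*4*(-1))*41 + 8 = -24*41 + 8 = -984 + 8 = -976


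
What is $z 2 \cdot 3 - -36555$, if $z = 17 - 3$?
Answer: $36639$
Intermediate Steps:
$z = 14$
$z 2 \cdot 3 - -36555 = 14 \cdot 2 \cdot 3 - -36555 = 28 \cdot 3 + 36555 = 84 + 36555 = 36639$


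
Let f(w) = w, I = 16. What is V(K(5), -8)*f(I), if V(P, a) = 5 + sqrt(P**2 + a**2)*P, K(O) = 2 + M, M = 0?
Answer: 80 + 64*sqrt(17) ≈ 343.88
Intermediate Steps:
K(O) = 2 (K(O) = 2 + 0 = 2)
V(P, a) = 5 + P*sqrt(P**2 + a**2)
V(K(5), -8)*f(I) = (5 + 2*sqrt(2**2 + (-8)**2))*16 = (5 + 2*sqrt(4 + 64))*16 = (5 + 2*sqrt(68))*16 = (5 + 2*(2*sqrt(17)))*16 = (5 + 4*sqrt(17))*16 = 80 + 64*sqrt(17)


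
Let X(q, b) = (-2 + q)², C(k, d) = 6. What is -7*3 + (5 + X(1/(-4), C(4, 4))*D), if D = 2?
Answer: -47/8 ≈ -5.8750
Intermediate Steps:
-7*3 + (5 + X(1/(-4), C(4, 4))*D) = -7*3 + (5 + (-2 + 1/(-4))²*2) = -21 + (5 + (-2 - ¼)²*2) = -21 + (5 + (-9/4)²*2) = -21 + (5 + (81/16)*2) = -21 + (5 + 81/8) = -21 + 121/8 = -47/8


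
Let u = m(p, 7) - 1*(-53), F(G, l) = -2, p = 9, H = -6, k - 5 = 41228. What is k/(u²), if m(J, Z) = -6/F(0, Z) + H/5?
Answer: 1030825/75076 ≈ 13.730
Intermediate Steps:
k = 41233 (k = 5 + 41228 = 41233)
m(J, Z) = 9/5 (m(J, Z) = -6/(-2) - 6/5 = -6*(-½) - 6*⅕ = 3 - 6/5 = 9/5)
u = 274/5 (u = 9/5 - 1*(-53) = 9/5 + 53 = 274/5 ≈ 54.800)
k/(u²) = 41233/((274/5)²) = 41233/(75076/25) = 41233*(25/75076) = 1030825/75076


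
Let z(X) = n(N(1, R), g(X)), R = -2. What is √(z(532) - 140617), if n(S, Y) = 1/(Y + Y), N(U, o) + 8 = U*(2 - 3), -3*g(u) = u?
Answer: I*√39797986606/532 ≈ 374.99*I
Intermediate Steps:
g(u) = -u/3
N(U, o) = -8 - U (N(U, o) = -8 + U*(2 - 3) = -8 + U*(-1) = -8 - U)
n(S, Y) = 1/(2*Y)
z(X) = -3/(2*X) (z(X) = 1/(2*((-X/3))) = (-3/X)/2 = -3/(2*X))
√(z(532) - 140617) = √(-3/2/532 - 140617) = √(-3/2*1/532 - 140617) = √(-3/1064 - 140617) = √(-149616491/1064) = I*√39797986606/532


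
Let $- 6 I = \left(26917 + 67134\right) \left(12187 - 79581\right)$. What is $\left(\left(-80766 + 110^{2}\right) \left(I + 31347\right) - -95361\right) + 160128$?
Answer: $- \frac{217625253389141}{3} \approx -7.2542 \cdot 10^{13}$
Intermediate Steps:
$I = \frac{3169236547}{3}$ ($I = - \frac{\left(26917 + 67134\right) \left(12187 - 79581\right)}{6} = - \frac{94051 \left(-67394\right)}{6} = \left(- \frac{1}{6}\right) \left(-6338473094\right) = \frac{3169236547}{3} \approx 1.0564 \cdot 10^{9}$)
$\left(\left(-80766 + 110^{2}\right) \left(I + 31347\right) - -95361\right) + 160128 = \left(\left(-80766 + 110^{2}\right) \left(\frac{3169236547}{3} + 31347\right) - -95361\right) + 160128 = \left(\left(-80766 + 12100\right) \frac{3169330588}{3} + 95361\right) + 160128 = \left(\left(-68666\right) \frac{3169330588}{3} + 95361\right) + 160128 = \left(- \frac{217625254155608}{3} + 95361\right) + 160128 = - \frac{217625253869525}{3} + 160128 = - \frac{217625253389141}{3}$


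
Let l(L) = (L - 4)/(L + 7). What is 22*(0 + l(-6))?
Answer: -220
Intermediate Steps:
l(L) = (-4 + L)/(7 + L)
22*(0 + l(-6)) = 22*(0 + (-4 - 6)/(7 - 6)) = 22*(0 - 10/1) = 22*(0 + 1*(-10)) = 22*(0 - 10) = 22*(-10) = -220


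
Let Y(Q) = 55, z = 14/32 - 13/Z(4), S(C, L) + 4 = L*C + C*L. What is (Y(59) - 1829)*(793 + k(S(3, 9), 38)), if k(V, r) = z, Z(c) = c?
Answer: -11214341/8 ≈ -1.4018e+6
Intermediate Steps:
S(C, L) = -4 + 2*C*L (S(C, L) = -4 + (L*C + C*L) = -4 + (C*L + C*L) = -4 + 2*C*L)
z = -45/16 (z = 14/32 - 13/4 = 14*(1/32) - 13*1/4 = 7/16 - 13/4 = -45/16 ≈ -2.8125)
k(V, r) = -45/16
(Y(59) - 1829)*(793 + k(S(3, 9), 38)) = (55 - 1829)*(793 - 45/16) = -1774*12643/16 = -11214341/8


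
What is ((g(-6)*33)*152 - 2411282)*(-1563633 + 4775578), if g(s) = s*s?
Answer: -7164904983170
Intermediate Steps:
g(s) = s²
((g(-6)*33)*152 - 2411282)*(-1563633 + 4775578) = (((-6)²*33)*152 - 2411282)*(-1563633 + 4775578) = ((36*33)*152 - 2411282)*3211945 = (1188*152 - 2411282)*3211945 = (180576 - 2411282)*3211945 = -2230706*3211945 = -7164904983170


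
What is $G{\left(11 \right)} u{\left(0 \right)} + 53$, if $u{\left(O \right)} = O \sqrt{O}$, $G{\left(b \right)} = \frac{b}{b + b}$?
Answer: $53$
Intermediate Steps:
$G{\left(b \right)} = \frac{1}{2}$ ($G{\left(b \right)} = \frac{b}{2 b} = \frac{1}{2 b} b = \frac{1}{2}$)
$u{\left(O \right)} = O^{\frac{3}{2}}$
$G{\left(11 \right)} u{\left(0 \right)} + 53 = \frac{0^{\frac{3}{2}}}{2} + 53 = \frac{1}{2} \cdot 0 + 53 = 0 + 53 = 53$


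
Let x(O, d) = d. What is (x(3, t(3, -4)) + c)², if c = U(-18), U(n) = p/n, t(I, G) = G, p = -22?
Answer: 625/81 ≈ 7.7160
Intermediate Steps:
U(n) = -22/n
c = 11/9 (c = -22/(-18) = -22*(-1/18) = 11/9 ≈ 1.2222)
(x(3, t(3, -4)) + c)² = (-4 + 11/9)² = (-25/9)² = 625/81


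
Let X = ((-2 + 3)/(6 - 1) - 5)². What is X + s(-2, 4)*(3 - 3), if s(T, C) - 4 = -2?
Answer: 576/25 ≈ 23.040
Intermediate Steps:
s(T, C) = 2 (s(T, C) = 4 - 2 = 2)
X = 576/25 (X = (1/5 - 5)² = (1*(⅕) - 5)² = (⅕ - 5)² = (-24/5)² = 576/25 ≈ 23.040)
X + s(-2, 4)*(3 - 3) = 576/25 + 2*(3 - 3) = 576/25 + 2*0 = 576/25 + 0 = 576/25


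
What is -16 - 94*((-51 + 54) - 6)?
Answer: 266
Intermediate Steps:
-16 - 94*((-51 + 54) - 6) = -16 - 94*(3 - 6) = -16 - 94*(-3) = -16 + 282 = 266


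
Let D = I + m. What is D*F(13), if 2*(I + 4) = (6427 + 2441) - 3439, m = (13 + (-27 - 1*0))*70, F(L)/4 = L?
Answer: 89986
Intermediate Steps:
F(L) = 4*L
m = -980 (m = (13 + (-27 + 0))*70 = (13 - 27)*70 = -14*70 = -980)
I = 5421/2 (I = -4 + ((6427 + 2441) - 3439)/2 = -4 + (8868 - 3439)/2 = -4 + (½)*5429 = -4 + 5429/2 = 5421/2 ≈ 2710.5)
D = 3461/2 (D = 5421/2 - 980 = 3461/2 ≈ 1730.5)
D*F(13) = 3461*(4*13)/2 = (3461/2)*52 = 89986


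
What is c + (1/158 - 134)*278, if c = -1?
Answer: -2942848/79 ≈ -37251.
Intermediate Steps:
c + (1/158 - 134)*278 = -1 + (1/158 - 134)*278 = -1 - 21171/158*278 = -1 - 2942769/79 = -2942848/79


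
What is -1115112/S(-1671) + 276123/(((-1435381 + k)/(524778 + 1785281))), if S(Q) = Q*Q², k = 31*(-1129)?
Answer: -992050430878118156389/2286850014120060 ≈ -4.3381e+5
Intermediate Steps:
k = -34999
S(Q) = Q³
-1115112/S(-1671) + 276123/(((-1435381 + k)/(524778 + 1785281))) = -1115112/((-1671)³) + 276123/(((-1435381 - 34999)/(524778 + 1785281))) = -1115112/(-4665834711) + 276123/((-1470380/2310059)) = -1115112*(-1/4665834711) + 276123/((-1470380*1/2310059)) = 371704/1555278237 + 276123/(-1470380/2310059) = 371704/1555278237 + 276123*(-2310059/1470380) = 371704/1555278237 - 637860421257/1470380 = -992050430878118156389/2286850014120060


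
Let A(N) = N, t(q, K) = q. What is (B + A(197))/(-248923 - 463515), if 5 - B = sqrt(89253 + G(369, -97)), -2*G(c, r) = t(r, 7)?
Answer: -101/356219 + sqrt(357206)/1424876 ≈ 0.00013592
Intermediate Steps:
G(c, r) = -r/2
B = 5 - sqrt(357206)/2 (B = 5 - sqrt(89253 - 1/2*(-97)) = 5 - sqrt(89253 + 97/2) = 5 - sqrt(178603/2) = 5 - sqrt(357206)/2 ≈ -293.83)
(B + A(197))/(-248923 - 463515) = ((5 - sqrt(357206)/2) + 197)/(-248923 - 463515) = (202 - sqrt(357206)/2)/(-712438) = (202 - sqrt(357206)/2)*(-1/712438) = -101/356219 + sqrt(357206)/1424876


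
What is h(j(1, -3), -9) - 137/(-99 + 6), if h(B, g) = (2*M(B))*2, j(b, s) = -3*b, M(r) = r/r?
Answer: 509/93 ≈ 5.4731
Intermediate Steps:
M(r) = 1
h(B, g) = 4 (h(B, g) = (2*1)*2 = 2*2 = 4)
h(j(1, -3), -9) - 137/(-99 + 6) = 4 - 137/(-99 + 6) = 4 - 137/(-93) = 4 - 1/93*(-137) = 4 + 137/93 = 509/93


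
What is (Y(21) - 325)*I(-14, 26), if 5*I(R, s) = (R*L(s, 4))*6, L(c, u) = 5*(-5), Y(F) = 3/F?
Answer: -136440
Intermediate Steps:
L(c, u) = -25
I(R, s) = -30*R (I(R, s) = ((R*(-25))*6)/5 = (-25*R*6)/5 = (-150*R)/5 = -30*R)
(Y(21) - 325)*I(-14, 26) = (3/21 - 325)*(-30*(-14)) = (3*(1/21) - 325)*420 = (⅐ - 325)*420 = -2274/7*420 = -136440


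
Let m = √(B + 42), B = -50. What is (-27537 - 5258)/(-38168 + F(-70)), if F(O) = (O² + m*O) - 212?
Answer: 5489883/5604748 - 45913*I*√2/11209496 ≈ 0.97951 - 0.0057925*I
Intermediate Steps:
m = 2*I*√2 (m = √(-50 + 42) = √(-8) = 2*I*√2 ≈ 2.8284*I)
F(O) = -212 + O² + 2*I*O*√2 (F(O) = (O² + (2*I*√2)*O) - 212 = (O² + 2*I*O*√2) - 212 = -212 + O² + 2*I*O*√2)
(-27537 - 5258)/(-38168 + F(-70)) = (-27537 - 5258)/(-38168 + (-212 + (-70)² + 2*I*(-70)*√2)) = -32795/(-38168 + (-212 + 4900 - 140*I*√2)) = -32795/(-38168 + (4688 - 140*I*√2)) = -32795/(-33480 - 140*I*√2)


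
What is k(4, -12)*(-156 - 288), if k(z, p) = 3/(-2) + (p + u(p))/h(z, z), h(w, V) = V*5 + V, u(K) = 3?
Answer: 1665/2 ≈ 832.50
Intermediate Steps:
h(w, V) = 6*V (h(w, V) = 5*V + V = 6*V)
k(z, p) = -3/2 + (3 + p)/(6*z) (k(z, p) = 3/(-2) + (p + 3)/((6*z)) = 3*(-1/2) + (3 + p)*(1/(6*z)) = -3/2 + (3 + p)/(6*z))
k(4, -12)*(-156 - 288) = ((1/6)*(3 - 12 - 9*4)/4)*(-156 - 288) = ((1/6)*(1/4)*(3 - 12 - 36))*(-444) = ((1/6)*(1/4)*(-45))*(-444) = -15/8*(-444) = 1665/2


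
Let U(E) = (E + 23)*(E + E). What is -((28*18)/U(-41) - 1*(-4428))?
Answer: -181562/41 ≈ -4428.3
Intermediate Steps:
U(E) = 2*E*(23 + E) (U(E) = (23 + E)*(2*E) = 2*E*(23 + E))
-((28*18)/U(-41) - 1*(-4428)) = -((28*18)/((2*(-41)*(23 - 41))) - 1*(-4428)) = -(504/((2*(-41)*(-18))) + 4428) = -(504/1476 + 4428) = -(504*(1/1476) + 4428) = -(14/41 + 4428) = -1*181562/41 = -181562/41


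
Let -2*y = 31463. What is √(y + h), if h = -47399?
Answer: 3*I*√28058/2 ≈ 251.26*I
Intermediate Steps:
y = -31463/2 (y = -½*31463 = -31463/2 ≈ -15732.)
√(y + h) = √(-31463/2 - 47399) = √(-126261/2) = 3*I*√28058/2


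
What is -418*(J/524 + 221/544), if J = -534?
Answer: 536921/2096 ≈ 256.16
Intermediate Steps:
-418*(J/524 + 221/544) = -418*(-534/524 + 221/544) = -418*(-534*1/524 + 221*(1/544)) = -418*(-267/262 + 13/32) = -418*(-2569/4192) = 536921/2096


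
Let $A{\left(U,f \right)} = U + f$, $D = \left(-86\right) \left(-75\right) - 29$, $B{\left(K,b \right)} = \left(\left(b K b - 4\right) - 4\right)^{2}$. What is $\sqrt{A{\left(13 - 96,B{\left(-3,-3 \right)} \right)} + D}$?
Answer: $\sqrt{7563} \approx 86.965$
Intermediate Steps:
$B{\left(K,b \right)} = \left(-8 + K b^{2}\right)^{2}$ ($B{\left(K,b \right)} = \left(\left(K b b - 4\right) - 4\right)^{2} = \left(\left(K b^{2} - 4\right) - 4\right)^{2} = \left(\left(-4 + K b^{2}\right) - 4\right)^{2} = \left(-8 + K b^{2}\right)^{2}$)
$D = 6421$ ($D = 6450 - 29 = 6421$)
$\sqrt{A{\left(13 - 96,B{\left(-3,-3 \right)} \right)} + D} = \sqrt{\left(\left(13 - 96\right) + \left(-8 - 3 \left(-3\right)^{2}\right)^{2}\right) + 6421} = \sqrt{\left(-83 + \left(-8 - 27\right)^{2}\right) + 6421} = \sqrt{\left(-83 + \left(-35\right)^{2}\right) + 6421} = \sqrt{\left(-83 + 1225\right) + 6421} = \sqrt{1142 + 6421} = \sqrt{7563}$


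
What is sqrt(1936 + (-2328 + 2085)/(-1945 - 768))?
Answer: sqrt(14250333643)/2713 ≈ 44.001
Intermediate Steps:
sqrt(1936 + (-2328 + 2085)/(-1945 - 768)) = sqrt(1936 - 243/(-2713)) = sqrt(1936 - 243*(-1/2713)) = sqrt(1936 + 243/2713) = sqrt(5252611/2713) = sqrt(14250333643)/2713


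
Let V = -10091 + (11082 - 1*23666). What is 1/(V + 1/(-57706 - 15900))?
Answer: -73606/1669016051 ≈ -4.4101e-5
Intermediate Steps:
V = -22675 (V = -10091 + (11082 - 23666) = -10091 - 12584 = -22675)
1/(V + 1/(-57706 - 15900)) = 1/(-22675 + 1/(-57706 - 15900)) = 1/(-22675 + 1/(-73606)) = 1/(-22675 - 1/73606) = 1/(-1669016051/73606) = -73606/1669016051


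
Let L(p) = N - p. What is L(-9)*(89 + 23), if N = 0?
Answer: 1008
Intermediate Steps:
L(p) = -p (L(p) = 0 - p = -p)
L(-9)*(89 + 23) = (-1*(-9))*(89 + 23) = 9*112 = 1008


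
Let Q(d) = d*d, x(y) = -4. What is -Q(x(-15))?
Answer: -16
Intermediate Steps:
Q(d) = d**2
-Q(x(-15)) = -1*(-4)**2 = -1*16 = -16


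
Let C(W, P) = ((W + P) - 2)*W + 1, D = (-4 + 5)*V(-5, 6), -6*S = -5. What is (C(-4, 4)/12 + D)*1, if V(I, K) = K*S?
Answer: 23/4 ≈ 5.7500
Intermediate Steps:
S = ⅚ (S = -⅙*(-5) = ⅚ ≈ 0.83333)
V(I, K) = 5*K/6 (V(I, K) = K*(⅚) = 5*K/6)
D = 5 (D = (-4 + 5)*((⅚)*6) = 1*5 = 5)
C(W, P) = 1 + W*(-2 + P + W) (C(W, P) = ((P + W) - 2)*W + 1 = (-2 + P + W)*W + 1 = W*(-2 + P + W) + 1 = 1 + W*(-2 + P + W))
(C(-4, 4)/12 + D)*1 = ((1 + (-4)² - 2*(-4) + 4*(-4))/12 + 5)*1 = ((1 + 16 + 8 - 16)*(1/12) + 5)*1 = (9*(1/12) + 5)*1 = (¾ + 5)*1 = (23/4)*1 = 23/4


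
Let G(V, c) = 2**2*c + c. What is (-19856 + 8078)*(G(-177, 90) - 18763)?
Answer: 215690514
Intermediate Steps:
G(V, c) = 5*c (G(V, c) = 4*c + c = 5*c)
(-19856 + 8078)*(G(-177, 90) - 18763) = (-19856 + 8078)*(5*90 - 18763) = -11778*(450 - 18763) = -11778*(-18313) = 215690514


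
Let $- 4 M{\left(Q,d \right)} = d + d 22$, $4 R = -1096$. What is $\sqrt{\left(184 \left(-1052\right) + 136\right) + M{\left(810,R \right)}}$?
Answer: $\frac{i \sqrt{767426}}{2} \approx 438.01 i$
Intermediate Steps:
$R = -274$ ($R = \frac{1}{4} \left(-1096\right) = -274$)
$M{\left(Q,d \right)} = - \frac{23 d}{4}$ ($M{\left(Q,d \right)} = - \frac{d + d 22}{4} = - \frac{d + 22 d}{4} = - \frac{23 d}{4}$)
$\sqrt{\left(184 \left(-1052\right) + 136\right) + M{\left(810,R \right)}} = \sqrt{\left(184 \left(-1052\right) + 136\right) - - \frac{3151}{2}} = \sqrt{\left(-193568 + 136\right) + \frac{3151}{2}} = \sqrt{-193432 + \frac{3151}{2}} = \sqrt{- \frac{383713}{2}} = \frac{i \sqrt{767426}}{2}$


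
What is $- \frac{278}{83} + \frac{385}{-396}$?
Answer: $- \frac{12913}{2988} \approx -4.3216$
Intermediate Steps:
$- \frac{278}{83} + \frac{385}{-396} = \left(-278\right) \frac{1}{83} + 385 \left(- \frac{1}{396}\right) = - \frac{278}{83} - \frac{35}{36} = - \frac{12913}{2988}$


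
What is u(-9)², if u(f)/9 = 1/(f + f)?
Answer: ¼ ≈ 0.25000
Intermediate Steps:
u(f) = 9/(2*f) (u(f) = 9/(f + f) = 9/((2*f)) = 9*(1/(2*f)) = 9/(2*f))
u(-9)² = ((9/2)/(-9))² = ((9/2)*(-⅑))² = (-½)² = ¼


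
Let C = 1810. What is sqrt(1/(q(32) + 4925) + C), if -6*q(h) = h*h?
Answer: sqrt(368214078679)/14263 ≈ 42.544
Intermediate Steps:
q(h) = -h**2/6 (q(h) = -h*h/6 = -h**2/6)
sqrt(1/(q(32) + 4925) + C) = sqrt(1/(-1/6*32**2 + 4925) + 1810) = sqrt(1/(-1/6*1024 + 4925) + 1810) = sqrt(1/(-512/3 + 4925) + 1810) = sqrt(1/(14263/3) + 1810) = sqrt(3/14263 + 1810) = sqrt(25816033/14263) = sqrt(368214078679)/14263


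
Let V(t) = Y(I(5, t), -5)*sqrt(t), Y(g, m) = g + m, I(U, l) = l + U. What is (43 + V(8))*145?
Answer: 6235 + 2320*sqrt(2) ≈ 9516.0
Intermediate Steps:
I(U, l) = U + l
V(t) = t**(3/2) (V(t) = ((5 + t) - 5)*sqrt(t) = t*sqrt(t) = t**(3/2))
(43 + V(8))*145 = (43 + 8**(3/2))*145 = (43 + 16*sqrt(2))*145 = 6235 + 2320*sqrt(2)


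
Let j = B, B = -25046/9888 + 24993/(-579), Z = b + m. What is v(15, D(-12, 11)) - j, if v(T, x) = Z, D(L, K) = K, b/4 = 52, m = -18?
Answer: 224901883/954192 ≈ 235.70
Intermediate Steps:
b = 208 (b = 4*52 = 208)
Z = 190 (Z = 208 - 18 = 190)
B = -43605403/954192 (B = -25046*1/9888 + 24993*(-1/579) = -12523/4944 - 8331/193 = -43605403/954192 ≈ -45.699)
v(T, x) = 190
j = -43605403/954192 ≈ -45.699
v(15, D(-12, 11)) - j = 190 - 1*(-43605403/954192) = 190 + 43605403/954192 = 224901883/954192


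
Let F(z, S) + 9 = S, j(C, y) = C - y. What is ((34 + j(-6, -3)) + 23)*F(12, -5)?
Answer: -756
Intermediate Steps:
F(z, S) = -9 + S
((34 + j(-6, -3)) + 23)*F(12, -5) = ((34 + (-6 - 1*(-3))) + 23)*(-9 - 5) = ((34 + (-6 + 3)) + 23)*(-14) = ((34 - 3) + 23)*(-14) = (31 + 23)*(-14) = 54*(-14) = -756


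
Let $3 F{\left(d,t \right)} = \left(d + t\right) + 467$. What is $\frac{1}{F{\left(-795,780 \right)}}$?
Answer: $\frac{3}{452} \approx 0.0066372$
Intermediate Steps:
$F{\left(d,t \right)} = \frac{467}{3} + \frac{d}{3} + \frac{t}{3}$ ($F{\left(d,t \right)} = \frac{\left(d + t\right) + 467}{3} = \frac{467 + d + t}{3} = \frac{467}{3} + \frac{d}{3} + \frac{t}{3}$)
$\frac{1}{F{\left(-795,780 \right)}} = \frac{1}{\frac{467}{3} + \frac{1}{3} \left(-795\right) + \frac{1}{3} \cdot 780} = \frac{1}{\frac{467}{3} - 265 + 260} = \frac{1}{\frac{452}{3}} = \frac{3}{452}$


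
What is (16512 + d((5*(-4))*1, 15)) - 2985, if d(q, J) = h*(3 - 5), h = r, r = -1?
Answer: 13529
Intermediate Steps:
h = -1
d(q, J) = 2 (d(q, J) = -(3 - 5) = -1*(-2) = 2)
(16512 + d((5*(-4))*1, 15)) - 2985 = (16512 + 2) - 2985 = 16514 - 2985 = 13529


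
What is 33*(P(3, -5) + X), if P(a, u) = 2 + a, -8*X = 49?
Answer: -297/8 ≈ -37.125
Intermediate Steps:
X = -49/8 (X = -1/8*49 = -49/8 ≈ -6.1250)
33*(P(3, -5) + X) = 33*((2 + 3) - 49/8) = 33*(5 - 49/8) = 33*(-9/8) = -297/8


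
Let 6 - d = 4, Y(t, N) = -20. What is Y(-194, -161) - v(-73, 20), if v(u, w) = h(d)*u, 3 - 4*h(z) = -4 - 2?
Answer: 577/4 ≈ 144.25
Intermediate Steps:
d = 2 (d = 6 - 1*4 = 6 - 4 = 2)
h(z) = 9/4 (h(z) = 3/4 - (-4 - 2)/4 = 3/4 - 1/4*(-6) = 3/4 + 3/2 = 9/4)
v(u, w) = 9*u/4
Y(-194, -161) - v(-73, 20) = -20 - 9*(-73)/4 = -20 - 1*(-657/4) = -20 + 657/4 = 577/4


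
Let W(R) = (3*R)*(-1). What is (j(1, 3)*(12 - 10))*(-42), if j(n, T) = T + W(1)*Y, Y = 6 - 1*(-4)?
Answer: 2268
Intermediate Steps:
W(R) = -3*R
Y = 10 (Y = 6 + 4 = 10)
j(n, T) = -30 + T (j(n, T) = T - 3*1*10 = T - 3*10 = T - 30 = -30 + T)
(j(1, 3)*(12 - 10))*(-42) = ((-30 + 3)*(12 - 10))*(-42) = -27*2*(-42) = -54*(-42) = 2268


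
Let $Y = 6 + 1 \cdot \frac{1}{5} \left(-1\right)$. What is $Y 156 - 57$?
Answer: $\frac{4239}{5} \approx 847.8$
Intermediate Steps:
$Y = \frac{29}{5}$ ($Y = 6 + 1 \cdot \frac{1}{5} \left(-1\right) = 6 + \frac{1}{5} \left(-1\right) = 6 - \frac{1}{5} = \frac{29}{5} \approx 5.8$)
$Y 156 - 57 = \frac{29}{5} \cdot 156 - 57 = \frac{4524}{5} - 57 = \frac{4239}{5}$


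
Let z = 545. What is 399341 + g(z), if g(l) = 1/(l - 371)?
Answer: 69485335/174 ≈ 3.9934e+5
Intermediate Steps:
g(l) = 1/(-371 + l)
399341 + g(z) = 399341 + 1/(-371 + 545) = 399341 + 1/174 = 69485335/174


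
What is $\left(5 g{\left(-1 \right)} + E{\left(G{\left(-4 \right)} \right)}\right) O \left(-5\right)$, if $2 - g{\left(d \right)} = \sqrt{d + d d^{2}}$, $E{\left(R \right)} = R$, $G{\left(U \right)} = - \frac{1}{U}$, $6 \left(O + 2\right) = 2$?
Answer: $\frac{1025}{12} - \frac{125 i \sqrt{2}}{3} \approx 85.417 - 58.926 i$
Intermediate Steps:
$O = - \frac{5}{3}$ ($O = -2 + \frac{1}{6} \cdot 2 = -2 + \frac{1}{3} = - \frac{5}{3} \approx -1.6667$)
$g{\left(d \right)} = 2 - \sqrt{d + d^{3}}$ ($g{\left(d \right)} = 2 - \sqrt{d + d d^{2}} = 2 - \sqrt{d + d^{3}}$)
$\left(5 g{\left(-1 \right)} + E{\left(G{\left(-4 \right)} \right)}\right) O \left(-5\right) = \left(5 \left(2 - \sqrt{-1 + \left(-1\right)^{3}}\right) - \frac{1}{-4}\right) \left(\left(- \frac{5}{3}\right) \left(-5\right)\right) = \left(5 \left(2 - \sqrt{-1 - 1}\right) - - \frac{1}{4}\right) \frac{25}{3} = \left(5 \left(2 - \sqrt{-2}\right) + \frac{1}{4}\right) \frac{25}{3} = \left(5 \left(2 - i \sqrt{2}\right) + \frac{1}{4}\right) \frac{25}{3} = \left(\left(10 - 5 i \sqrt{2}\right) + \frac{1}{4}\right) \frac{25}{3} = \left(\frac{41}{4} - 5 i \sqrt{2}\right) \frac{25}{3} = \frac{1025}{12} - \frac{125 i \sqrt{2}}{3}$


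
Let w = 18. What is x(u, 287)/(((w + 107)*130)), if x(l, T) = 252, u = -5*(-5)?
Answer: 126/8125 ≈ 0.015508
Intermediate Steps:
u = 25
x(u, 287)/(((w + 107)*130)) = 252/(((18 + 107)*130)) = 252/((125*130)) = 252/16250 = 252*(1/16250) = 126/8125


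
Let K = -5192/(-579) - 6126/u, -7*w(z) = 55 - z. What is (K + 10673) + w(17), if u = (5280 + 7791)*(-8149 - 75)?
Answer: 775260660861937/72613483152 ≈ 10677.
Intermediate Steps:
w(z) = -55/7 + z/7 (w(z) = -(55 - z)/7 = -55/7 + z/7)
u = -107495904 (u = 13071*(-8224) = -107495904)
K = 93020380087/10373354736 (K = -5192/(-579) - 6126/(-107495904) = -5192*(-1/579) - 6126*(-1/107495904) = 5192/579 + 1021/17915984 = 93020380087/10373354736 ≈ 8.9672)
(K + 10673) + w(17) = (93020380087/10373354736 + 10673) + (-55/7 + (⅐)*17) = 110807835477415/10373354736 + (-55/7 + 17/7) = 110807835477415/10373354736 - 38/7 = 775260660861937/72613483152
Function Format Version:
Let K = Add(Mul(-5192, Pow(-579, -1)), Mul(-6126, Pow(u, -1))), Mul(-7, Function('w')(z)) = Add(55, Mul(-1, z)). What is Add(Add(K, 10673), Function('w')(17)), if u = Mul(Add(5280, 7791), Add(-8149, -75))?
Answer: Rational(775260660861937, 72613483152) ≈ 10677.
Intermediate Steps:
Function('w')(z) = Add(Rational(-55, 7), Mul(Rational(1, 7), z)) (Function('w')(z) = Mul(Rational(-1, 7), Add(55, Mul(-1, z))) = Add(Rational(-55, 7), Mul(Rational(1, 7), z)))
u = -107495904 (u = Mul(13071, -8224) = -107495904)
K = Rational(93020380087, 10373354736) (K = Add(Mul(-5192, Pow(-579, -1)), Mul(-6126, Pow(-107495904, -1))) = Add(Mul(-5192, Rational(-1, 579)), Mul(-6126, Rational(-1, 107495904))) = Add(Rational(5192, 579), Rational(1021, 17915984)) = Rational(93020380087, 10373354736) ≈ 8.9672)
Add(Add(K, 10673), Function('w')(17)) = Add(Add(Rational(93020380087, 10373354736), 10673), Add(Rational(-55, 7), Mul(Rational(1, 7), 17))) = Add(Rational(110807835477415, 10373354736), Add(Rational(-55, 7), Rational(17, 7))) = Add(Rational(110807835477415, 10373354736), Rational(-38, 7)) = Rational(775260660861937, 72613483152)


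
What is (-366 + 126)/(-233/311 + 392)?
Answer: -74640/121679 ≈ -0.61342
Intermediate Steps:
(-366 + 126)/(-233/311 + 392) = -240/(-233*1/311 + 392) = -240/(-233/311 + 392) = -240/121679/311 = -240*311/121679 = -74640/121679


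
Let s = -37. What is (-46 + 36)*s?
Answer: 370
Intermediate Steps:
(-46 + 36)*s = (-46 + 36)*(-37) = -10*(-37) = 370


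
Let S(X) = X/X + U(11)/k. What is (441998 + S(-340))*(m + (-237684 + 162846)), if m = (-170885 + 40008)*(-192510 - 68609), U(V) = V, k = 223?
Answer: 3368426322911086700/223 ≈ 1.5105e+16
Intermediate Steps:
S(X) = 234/223 (S(X) = X/X + 11/223 = 1 + 11*(1/223) = 1 + 11/223 = 234/223)
m = 34174471363 (m = -130877*(-261119) = 34174471363)
(441998 + S(-340))*(m + (-237684 + 162846)) = (441998 + 234/223)*(34174471363 + (-237684 + 162846)) = 98565788*(34174471363 - 74838)/223 = (98565788/223)*34174396525 = 3368426322911086700/223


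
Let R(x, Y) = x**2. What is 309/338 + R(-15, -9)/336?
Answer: 29979/18928 ≈ 1.5838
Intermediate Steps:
309/338 + R(-15, -9)/336 = 309/338 + (-15)**2/336 = 309*(1/338) + 225*(1/336) = 309/338 + 75/112 = 29979/18928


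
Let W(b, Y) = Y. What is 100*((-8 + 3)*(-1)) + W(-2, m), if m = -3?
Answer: 497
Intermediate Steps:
100*((-8 + 3)*(-1)) + W(-2, m) = 100*((-8 + 3)*(-1)) - 3 = 100*(-5*(-1)) - 3 = 100*5 - 3 = 500 - 3 = 497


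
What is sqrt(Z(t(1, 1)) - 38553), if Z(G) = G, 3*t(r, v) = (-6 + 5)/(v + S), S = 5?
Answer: I*sqrt(1387910)/6 ≈ 196.35*I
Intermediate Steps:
t(r, v) = -1/(3*(5 + v)) (t(r, v) = ((-6 + 5)/(v + 5))/3 = (-1/(5 + v))/3 = -1/(3*(5 + v)))
sqrt(Z(t(1, 1)) - 38553) = sqrt(-1/(15 + 3*1) - 38553) = sqrt(-1/(15 + 3) - 38553) = sqrt(-1/18 - 38553) = sqrt(-693955/18) = I*sqrt(1387910)/6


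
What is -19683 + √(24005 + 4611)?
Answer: -19683 + 14*√146 ≈ -19514.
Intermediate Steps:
-19683 + √(24005 + 4611) = -19683 + √28616 = -19683 + 14*√146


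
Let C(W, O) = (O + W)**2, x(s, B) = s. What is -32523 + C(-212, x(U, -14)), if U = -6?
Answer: 15001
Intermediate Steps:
-32523 + C(-212, x(U, -14)) = -32523 + (-6 - 212)**2 = -32523 + (-218)**2 = -32523 + 47524 = 15001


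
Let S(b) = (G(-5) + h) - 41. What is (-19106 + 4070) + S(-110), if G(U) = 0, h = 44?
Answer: -15033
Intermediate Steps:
S(b) = 3 (S(b) = (0 + 44) - 41 = 44 - 41 = 3)
(-19106 + 4070) + S(-110) = (-19106 + 4070) + 3 = -15036 + 3 = -15033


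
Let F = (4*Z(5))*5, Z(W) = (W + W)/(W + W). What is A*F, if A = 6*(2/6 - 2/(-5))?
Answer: 88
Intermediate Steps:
Z(W) = 1 (Z(W) = (2*W)/((2*W)) = (2*W)*(1/(2*W)) = 1)
F = 20 (F = (4*1)*5 = 4*5 = 20)
A = 22/5 (A = 6*(2*(⅙) - 2*(-⅕)) = 6*(⅓ + ⅖) = 6*(11/15) = 22/5 ≈ 4.4000)
A*F = (22/5)*20 = 88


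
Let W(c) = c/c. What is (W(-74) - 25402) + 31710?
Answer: 6309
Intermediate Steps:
W(c) = 1
(W(-74) - 25402) + 31710 = (1 - 25402) + 31710 = -25401 + 31710 = 6309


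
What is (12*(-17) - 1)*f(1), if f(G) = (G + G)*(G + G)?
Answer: -820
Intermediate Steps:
f(G) = 4*G² (f(G) = (2*G)*(2*G) = 4*G²)
(12*(-17) - 1)*f(1) = (12*(-17) - 1)*(4*1²) = (-204 - 1)*(4*1) = -205*4 = -820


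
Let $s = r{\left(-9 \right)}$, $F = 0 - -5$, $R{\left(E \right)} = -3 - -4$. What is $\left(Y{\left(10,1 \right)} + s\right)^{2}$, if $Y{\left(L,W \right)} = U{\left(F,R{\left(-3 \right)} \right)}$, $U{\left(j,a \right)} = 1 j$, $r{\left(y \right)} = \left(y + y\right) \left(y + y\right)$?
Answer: $108241$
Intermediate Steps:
$R{\left(E \right)} = 1$ ($R{\left(E \right)} = -3 + 4 = 1$)
$F = 5$ ($F = 0 + 5 = 5$)
$r{\left(y \right)} = 4 y^{2}$ ($r{\left(y \right)} = 2 y 2 y = 4 y^{2}$)
$s = 324$ ($s = 4 \left(-9\right)^{2} = 4 \cdot 81 = 324$)
$U{\left(j,a \right)} = j$
$Y{\left(L,W \right)} = 5$
$\left(Y{\left(10,1 \right)} + s\right)^{2} = \left(5 + 324\right)^{2} = 329^{2} = 108241$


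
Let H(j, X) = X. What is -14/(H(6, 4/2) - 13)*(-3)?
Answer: -42/11 ≈ -3.8182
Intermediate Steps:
-14/(H(6, 4/2) - 13)*(-3) = -14/(4/2 - 13)*(-3) = -14/(4*(1/2) - 13)*(-3) = -14/(2 - 13)*(-3) = -14/(-11)*(-3) = -14*(-1/11)*(-3) = (14/11)*(-3) = -42/11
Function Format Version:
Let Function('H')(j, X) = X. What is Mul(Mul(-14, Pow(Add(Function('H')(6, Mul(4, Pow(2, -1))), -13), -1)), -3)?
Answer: Rational(-42, 11) ≈ -3.8182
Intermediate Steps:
Mul(Mul(-14, Pow(Add(Function('H')(6, Mul(4, Pow(2, -1))), -13), -1)), -3) = Mul(Mul(-14, Pow(Add(Mul(4, Pow(2, -1)), -13), -1)), -3) = Mul(Mul(-14, Pow(Add(Mul(4, Rational(1, 2)), -13), -1)), -3) = Mul(Mul(-14, Pow(Add(2, -13), -1)), -3) = Mul(Mul(-14, Pow(-11, -1)), -3) = Mul(Mul(-14, Rational(-1, 11)), -3) = Mul(Rational(14, 11), -3) = Rational(-42, 11)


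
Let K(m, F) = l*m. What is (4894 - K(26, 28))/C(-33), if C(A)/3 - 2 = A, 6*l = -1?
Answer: -14695/279 ≈ -52.670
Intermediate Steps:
l = -⅙ (l = (⅙)*(-1) = -⅙ ≈ -0.16667)
C(A) = 6 + 3*A
K(m, F) = -m/6
(4894 - K(26, 28))/C(-33) = (4894 - (-1)*26/6)/(6 + 3*(-33)) = (4894 - 1*(-13/3))/(6 - 99) = (4894 + 13/3)/(-93) = (14695/3)*(-1/93) = -14695/279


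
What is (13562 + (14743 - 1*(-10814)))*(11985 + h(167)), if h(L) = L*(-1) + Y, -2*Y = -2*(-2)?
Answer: 462230104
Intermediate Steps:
Y = -2 (Y = -(-1)*(-2) = -½*4 = -2)
h(L) = -2 - L (h(L) = L*(-1) - 2 = -L - 2 = -2 - L)
(13562 + (14743 - 1*(-10814)))*(11985 + h(167)) = (13562 + (14743 - 1*(-10814)))*(11985 + (-2 - 1*167)) = (13562 + (14743 + 10814))*(11985 + (-2 - 167)) = (13562 + 25557)*(11985 - 169) = 39119*11816 = 462230104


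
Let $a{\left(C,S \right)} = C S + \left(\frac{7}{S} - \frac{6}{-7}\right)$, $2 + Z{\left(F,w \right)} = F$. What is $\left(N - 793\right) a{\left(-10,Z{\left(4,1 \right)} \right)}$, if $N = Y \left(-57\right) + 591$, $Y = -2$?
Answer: $\frac{9636}{7} \approx 1376.6$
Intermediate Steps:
$Z{\left(F,w \right)} = -2 + F$
$N = 705$ ($N = \left(-2\right) \left(-57\right) + 591 = 114 + 591 = 705$)
$a{\left(C,S \right)} = \frac{6}{7} + \frac{7}{S} + C S$ ($a{\left(C,S \right)} = C S + \left(\frac{7}{S} - - \frac{6}{7}\right) = C S + \left(\frac{7}{S} + \frac{6}{7}\right) = C S + \left(\frac{6}{7} + \frac{7}{S}\right) = \frac{6}{7} + \frac{7}{S} + C S$)
$\left(N - 793\right) a{\left(-10,Z{\left(4,1 \right)} \right)} = \left(705 - 793\right) \left(\frac{6}{7} + \frac{7}{-2 + 4} - 10 \left(-2 + 4\right)\right) = - 88 \left(\frac{6}{7} + \frac{7}{2} - 20\right) = \left(-88\right) \left(- \frac{219}{14}\right) = \frac{9636}{7}$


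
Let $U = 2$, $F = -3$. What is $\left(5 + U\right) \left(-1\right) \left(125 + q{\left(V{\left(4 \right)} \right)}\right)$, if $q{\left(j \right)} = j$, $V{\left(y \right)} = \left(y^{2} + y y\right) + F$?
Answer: $-1078$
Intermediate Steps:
$V{\left(y \right)} = -3 + 2 y^{2}$ ($V{\left(y \right)} = \left(y^{2} + y y\right) - 3 = \left(y^{2} + y^{2}\right) - 3 = 2 y^{2} - 3 = -3 + 2 y^{2}$)
$\left(5 + U\right) \left(-1\right) \left(125 + q{\left(V{\left(4 \right)} \right)}\right) = \left(5 + 2\right) \left(-1\right) \left(125 - \left(3 - 2 \cdot 4^{2}\right)\right) = 7 \left(-1\right) \left(125 + \left(-3 + 2 \cdot 16\right)\right) = - 7 \left(125 + \left(-3 + 32\right)\right) = - 7 \left(125 + 29\right) = \left(-7\right) 154 = -1078$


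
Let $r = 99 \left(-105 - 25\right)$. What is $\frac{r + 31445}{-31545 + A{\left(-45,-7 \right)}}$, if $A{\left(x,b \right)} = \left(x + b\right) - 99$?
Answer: $- \frac{18575}{31696} \approx -0.58604$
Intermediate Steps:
$A{\left(x,b \right)} = -99 + b + x$ ($A{\left(x,b \right)} = \left(b + x\right) - 99 = -99 + b + x$)
$r = -12870$ ($r = 99 \left(-130\right) = -12870$)
$\frac{r + 31445}{-31545 + A{\left(-45,-7 \right)}} = \frac{-12870 + 31445}{-31545 - 151} = \frac{18575}{-31545 - 151} = \frac{18575}{-31696} = 18575 \left(- \frac{1}{31696}\right) = - \frac{18575}{31696}$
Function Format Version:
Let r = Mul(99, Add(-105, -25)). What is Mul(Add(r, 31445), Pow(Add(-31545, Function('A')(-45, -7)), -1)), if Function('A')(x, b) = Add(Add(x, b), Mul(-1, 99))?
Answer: Rational(-18575, 31696) ≈ -0.58604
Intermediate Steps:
Function('A')(x, b) = Add(-99, b, x) (Function('A')(x, b) = Add(Add(b, x), -99) = Add(-99, b, x))
r = -12870 (r = Mul(99, -130) = -12870)
Mul(Add(r, 31445), Pow(Add(-31545, Function('A')(-45, -7)), -1)) = Mul(Add(-12870, 31445), Pow(Add(-31545, Add(-99, -7, -45)), -1)) = Mul(18575, Pow(Add(-31545, -151), -1)) = Mul(18575, Pow(-31696, -1)) = Mul(18575, Rational(-1, 31696)) = Rational(-18575, 31696)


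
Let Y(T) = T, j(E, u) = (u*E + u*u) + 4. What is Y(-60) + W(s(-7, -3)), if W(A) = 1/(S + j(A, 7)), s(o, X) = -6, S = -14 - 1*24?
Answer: -1621/27 ≈ -60.037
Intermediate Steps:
j(E, u) = 4 + u² + E*u (j(E, u) = (E*u + u²) + 4 = (u² + E*u) + 4 = 4 + u² + E*u)
S = -38 (S = -14 - 24 = -38)
W(A) = 1/(15 + 7*A) (W(A) = 1/(-38 + (4 + 7² + A*7)) = 1/(-38 + (4 + 49 + 7*A)) = 1/(-38 + (53 + 7*A)) = 1/(15 + 7*A))
Y(-60) + W(s(-7, -3)) = -60 + 1/(15 + 7*(-6)) = -60 + 1/(15 - 42) = -60 + 1/(-27) = -60 - 1/27 = -1621/27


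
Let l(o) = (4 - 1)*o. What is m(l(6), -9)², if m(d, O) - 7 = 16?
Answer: 529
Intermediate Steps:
l(o) = 3*o
m(d, O) = 23 (m(d, O) = 7 + 16 = 23)
m(l(6), -9)² = 23² = 529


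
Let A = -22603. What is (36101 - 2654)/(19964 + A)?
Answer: -33447/2639 ≈ -12.674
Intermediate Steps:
(36101 - 2654)/(19964 + A) = (36101 - 2654)/(19964 - 22603) = 33447/(-2639) = 33447*(-1/2639) = -33447/2639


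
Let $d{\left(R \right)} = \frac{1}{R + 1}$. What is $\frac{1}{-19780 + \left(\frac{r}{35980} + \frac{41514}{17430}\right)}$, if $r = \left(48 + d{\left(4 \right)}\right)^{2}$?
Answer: $- \frac{10665500}{210937498711} \approx -5.0562 \cdot 10^{-5}$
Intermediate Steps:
$d{\left(R \right)} = \frac{1}{1 + R}$
$r = \frac{58081}{25}$ ($r = \left(48 + \frac{1}{1 + 4}\right)^{2} = \left(48 + \frac{1}{5}\right)^{2} = \left(\frac{241}{5}\right)^{2} = \frac{58081}{25} \approx 2323.2$)
$\frac{1}{-19780 + \left(\frac{r}{35980} + \frac{41514}{17430}\right)} = \frac{1}{-19780 + \left(\frac{58081}{25 \cdot 35980} + \frac{41514}{17430}\right)} = \frac{1}{-19780 + \left(\frac{58081}{25} \cdot \frac{1}{35980} + 41514 \cdot \frac{1}{17430}\right)} = \frac{1}{-19780 + \left(\frac{58081}{899500} + \frac{6919}{2905}\right)} = \frac{1}{-19780 + \frac{26091289}{10665500}} = \frac{1}{- \frac{210937498711}{10665500}} = - \frac{10665500}{210937498711}$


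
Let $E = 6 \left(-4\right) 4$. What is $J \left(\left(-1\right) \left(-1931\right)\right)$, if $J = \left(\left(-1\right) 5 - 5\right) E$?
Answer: $1853760$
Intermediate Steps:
$E = -96$ ($E = \left(-24\right) 4 = -96$)
$J = 960$ ($J = \left(\left(-1\right) 5 - 5\right) \left(-96\right) = \left(-5 - 5\right) \left(-96\right) = \left(-10\right) \left(-96\right) = 960$)
$J \left(\left(-1\right) \left(-1931\right)\right) = 960 \left(\left(-1\right) \left(-1931\right)\right) = 960 \cdot 1931 = 1853760$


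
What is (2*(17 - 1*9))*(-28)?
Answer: -448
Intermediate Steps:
(2*(17 - 1*9))*(-28) = (2*(17 - 9))*(-28) = (2*8)*(-28) = 16*(-28) = -448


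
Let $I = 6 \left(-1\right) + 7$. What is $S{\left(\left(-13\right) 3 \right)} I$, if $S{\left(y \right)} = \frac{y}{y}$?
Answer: $1$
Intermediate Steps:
$S{\left(y \right)} = 1$
$I = 1$ ($I = -6 + 7 = 1$)
$S{\left(\left(-13\right) 3 \right)} I = 1 \cdot 1 = 1$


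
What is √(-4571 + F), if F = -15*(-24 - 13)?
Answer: 4*I*√251 ≈ 63.372*I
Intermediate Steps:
F = 555 (F = -15*(-37) = 555)
√(-4571 + F) = √(-4571 + 555) = √(-4016) = 4*I*√251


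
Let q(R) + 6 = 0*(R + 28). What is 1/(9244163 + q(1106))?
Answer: 1/9244157 ≈ 1.0818e-7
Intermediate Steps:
q(R) = -6 (q(R) = -6 + 0*(R + 28) = -6 + 0*(28 + R) = -6 + 0 = -6)
1/(9244163 + q(1106)) = 1/(9244163 - 6) = 1/9244157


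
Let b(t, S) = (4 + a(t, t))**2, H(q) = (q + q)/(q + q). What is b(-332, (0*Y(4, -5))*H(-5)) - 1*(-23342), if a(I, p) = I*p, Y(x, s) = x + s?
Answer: 12150235326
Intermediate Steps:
H(q) = 1 (H(q) = (2*q)/((2*q)) = (2*q)*(1/(2*q)) = 1)
Y(x, s) = s + x
b(t, S) = (4 + t**2)**2 (b(t, S) = (4 + t*t)**2 = (4 + t**2)**2)
b(-332, (0*Y(4, -5))*H(-5)) - 1*(-23342) = (4 + (-332)**2)**2 - 1*(-23342) = (4 + 110224)**2 + 23342 = 110228**2 + 23342 = 12150211984 + 23342 = 12150235326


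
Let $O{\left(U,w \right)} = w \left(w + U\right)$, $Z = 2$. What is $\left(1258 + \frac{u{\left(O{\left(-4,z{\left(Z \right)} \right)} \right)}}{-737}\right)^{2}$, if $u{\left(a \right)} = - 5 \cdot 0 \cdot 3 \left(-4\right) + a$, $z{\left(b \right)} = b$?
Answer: $\frac{859607122500}{543169} \approx 1.5826 \cdot 10^{6}$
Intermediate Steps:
$O{\left(U,w \right)} = w \left(U + w\right)$
$u{\left(a \right)} = a$ ($u{\left(a \right)} = - 5 \cdot 0 \left(-4\right) + a = \left(-5\right) 0 + a = 0 + a = a$)
$\left(1258 + \frac{u{\left(O{\left(-4,z{\left(Z \right)} \right)} \right)}}{-737}\right)^{2} = \left(1258 + \frac{2 \left(-4 + 2\right)}{-737}\right)^{2} = \left(1258 + 2 \left(-2\right) \left(- \frac{1}{737}\right)\right)^{2} = \left(1258 - - \frac{4}{737}\right)^{2} = \left(1258 + \frac{4}{737}\right)^{2} = \left(\frac{927150}{737}\right)^{2} = \frac{859607122500}{543169}$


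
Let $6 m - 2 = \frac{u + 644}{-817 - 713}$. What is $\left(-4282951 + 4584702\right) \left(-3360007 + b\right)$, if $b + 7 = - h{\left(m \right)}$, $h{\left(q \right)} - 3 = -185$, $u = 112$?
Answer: $-1013832665832$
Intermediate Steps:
$m = \frac{64}{255}$ ($m = \frac{1}{3} + \frac{\left(112 + 644\right) \frac{1}{-817 - 713}}{6} = \frac{1}{3} + \frac{756 \frac{1}{-1530}}{6} = \frac{1}{3} + \frac{756 \left(- \frac{1}{1530}\right)}{6} = \frac{1}{3} + \frac{1}{6} \left(- \frac{42}{85}\right) = \frac{1}{3} - \frac{7}{85} = \frac{64}{255} \approx 0.25098$)
$h{\left(q \right)} = -182$ ($h{\left(q \right)} = 3 - 185 = -182$)
$b = 175$ ($b = -7 - -182 = -7 + 182 = 175$)
$\left(-4282951 + 4584702\right) \left(-3360007 + b\right) = \left(-4282951 + 4584702\right) \left(-3360007 + 175\right) = 301751 \left(-3359832\right) = -1013832665832$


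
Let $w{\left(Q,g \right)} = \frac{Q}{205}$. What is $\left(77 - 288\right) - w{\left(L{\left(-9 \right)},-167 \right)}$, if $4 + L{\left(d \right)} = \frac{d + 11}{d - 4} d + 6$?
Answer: $- \frac{562359}{2665} \approx -211.02$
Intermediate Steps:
$L{\left(d \right)} = 2 + \frac{d \left(11 + d\right)}{-4 + d}$ ($L{\left(d \right)} = -4 + \left(\frac{d + 11}{d - 4} d + 6\right) = -4 + \left(\frac{11 + d}{-4 + d} d + 6\right) = -4 + \left(\frac{d \left(11 + d\right)}{-4 + d} + 6\right) = -4 + \left(6 + \frac{d \left(11 + d\right)}{-4 + d}\right) = 2 + \frac{d \left(11 + d\right)}{-4 + d}$)
$w{\left(Q,g \right)} = \frac{Q}{205}$ ($w{\left(Q,g \right)} = Q \frac{1}{205} = \frac{Q}{205}$)
$\left(77 - 288\right) - w{\left(L{\left(-9 \right)},-167 \right)} = \left(77 - 288\right) - \frac{\frac{1}{-4 - 9} \left(-8 + \left(-9\right)^{2} + 13 \left(-9\right)\right)}{205} = \left(77 - 288\right) - \frac{\frac{1}{-13} \left(-8 + 81 - 117\right)}{205} = -211 - \frac{\left(- \frac{1}{13}\right) \left(-44\right)}{205} = -211 - \frac{1}{205} \cdot \frac{44}{13} = -211 - \frac{44}{2665} = - \frac{562359}{2665}$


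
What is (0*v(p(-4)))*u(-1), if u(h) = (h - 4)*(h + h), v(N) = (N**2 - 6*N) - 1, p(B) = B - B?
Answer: 0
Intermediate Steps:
p(B) = 0
v(N) = -1 + N**2 - 6*N
u(h) = 2*h*(-4 + h) (u(h) = (-4 + h)*(2*h) = 2*h*(-4 + h))
(0*v(p(-4)))*u(-1) = (0*(-1 + 0**2 - 6*0))*(2*(-1)*(-4 - 1)) = (0*(-1 + 0 + 0))*(2*(-1)*(-5)) = (0*(-1))*10 = 0*10 = 0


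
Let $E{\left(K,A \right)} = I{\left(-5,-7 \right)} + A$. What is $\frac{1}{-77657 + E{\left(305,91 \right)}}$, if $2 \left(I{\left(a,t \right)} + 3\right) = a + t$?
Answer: $- \frac{1}{77575} \approx -1.2891 \cdot 10^{-5}$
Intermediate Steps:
$I{\left(a,t \right)} = -3 + \frac{a}{2} + \frac{t}{2}$ ($I{\left(a,t \right)} = -3 + \frac{a + t}{2} = -3 + \left(\frac{a}{2} + \frac{t}{2}\right) = -3 + \frac{a}{2} + \frac{t}{2}$)
$E{\left(K,A \right)} = -9 + A$ ($E{\left(K,A \right)} = \left(-3 + \frac{1}{2} \left(-5\right) + \frac{1}{2} \left(-7\right)\right) + A = \left(-3 - \frac{5}{2} - \frac{7}{2}\right) + A = -9 + A$)
$\frac{1}{-77657 + E{\left(305,91 \right)}} = \frac{1}{-77657 + \left(-9 + 91\right)} = \frac{1}{-77657 + 82} = \frac{1}{-77575} = - \frac{1}{77575}$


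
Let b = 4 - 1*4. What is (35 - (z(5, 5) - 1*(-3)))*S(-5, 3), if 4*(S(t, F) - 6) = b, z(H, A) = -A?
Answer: 222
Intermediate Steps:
b = 0 (b = 4 - 4 = 0)
S(t, F) = 6 (S(t, F) = 6 + (¼)*0 = 6 + 0 = 6)
(35 - (z(5, 5) - 1*(-3)))*S(-5, 3) = (35 - (-1*5 - 1*(-3)))*6 = (35 - (-5 + 3))*6 = (35 - 1*(-2))*6 = (35 + 2)*6 = 37*6 = 222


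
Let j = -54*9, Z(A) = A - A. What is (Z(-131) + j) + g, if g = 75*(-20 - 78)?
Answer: -7836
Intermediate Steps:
Z(A) = 0
g = -7350 (g = 75*(-98) = -7350)
j = -486
(Z(-131) + j) + g = (0 - 486) - 7350 = -486 - 7350 = -7836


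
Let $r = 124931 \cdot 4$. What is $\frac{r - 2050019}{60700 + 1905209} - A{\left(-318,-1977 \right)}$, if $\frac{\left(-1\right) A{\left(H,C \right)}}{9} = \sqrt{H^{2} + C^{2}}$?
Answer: $- \frac{516765}{655303} + 27 \sqrt{445517} \approx 18021.0$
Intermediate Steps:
$A{\left(H,C \right)} = - 9 \sqrt{C^{2} + H^{2}}$ ($A{\left(H,C \right)} = - 9 \sqrt{H^{2} + C^{2}} = - 9 \sqrt{C^{2} + H^{2}}$)
$r = 499724$
$\frac{r - 2050019}{60700 + 1905209} - A{\left(-318,-1977 \right)} = \frac{499724 - 2050019}{60700 + 1905209} - - 9 \sqrt{\left(-1977\right)^{2} + \left(-318\right)^{2}} = - \frac{1550295}{1965909} - - 9 \sqrt{3908529 + 101124} = \left(-1550295\right) \frac{1}{1965909} - - 9 \sqrt{4009653} = - \frac{516765}{655303} - - 9 \cdot 3 \sqrt{445517} = - \frac{516765}{655303} - - 27 \sqrt{445517} = - \frac{516765}{655303} + 27 \sqrt{445517}$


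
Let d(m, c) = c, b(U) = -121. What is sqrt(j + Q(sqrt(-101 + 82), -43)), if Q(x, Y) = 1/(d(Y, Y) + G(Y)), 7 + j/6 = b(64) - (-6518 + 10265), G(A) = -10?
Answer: I*sqrt(65309303)/53 ≈ 152.48*I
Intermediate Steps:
j = -23250 (j = -42 + 6*(-121 - (-6518 + 10265)) = -42 + 6*(-121 - 1*3747) = -42 + 6*(-121 - 3747) = -42 + 6*(-3868) = -42 - 23208 = -23250)
Q(x, Y) = 1/(-10 + Y) (Q(x, Y) = 1/(Y - 10) = 1/(-10 + Y))
sqrt(j + Q(sqrt(-101 + 82), -43)) = sqrt(-23250 + 1/(-10 - 43)) = sqrt(-23250 + 1/(-53)) = sqrt(-23250 - 1/53) = sqrt(-1232251/53) = I*sqrt(65309303)/53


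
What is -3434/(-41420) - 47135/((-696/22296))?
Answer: 906858124443/600590 ≈ 1.5099e+6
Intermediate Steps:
-3434/(-41420) - 47135/((-696/22296)) = -3434*(-1/41420) - 47135/((-696*1/22296)) = 1717/20710 - 47135/(-29/929) = 1717/20710 - 47135*(-929/29) = 1717/20710 + 43788415/29 = 906858124443/600590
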